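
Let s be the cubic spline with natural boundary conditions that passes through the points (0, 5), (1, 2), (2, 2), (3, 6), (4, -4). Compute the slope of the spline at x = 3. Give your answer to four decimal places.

Write M_i for s''(x_i). With h_i = 1, 1, 1, 1 and divided differences Δ_i = -3, 0, 4, -10, the continuity of s' gives the tridiagonal system
  1·M_0 + 4·M_1 + 1·M_2 = 6(Δ_1 - Δ_0) = 18
  1·M_1 + 4·M_2 + 1·M_3 = 6(Δ_2 - Δ_1) = 24
  1·M_2 + 4·M_3 + 1·M_4 = 6(Δ_3 - Δ_2) = -84
Natural end conditions: M_0 = M_4 = 0.
Solving: M_0 = 0, M_1 = 45/28, M_2 = 81/7, M_3 = -669/28, M_4 = 0.
On [3, 4], s'(x) = b_3 + 2c_3·(x - 3) + 3d_3·(x - 3)² with b_3 = Δ_3 - h_3(2M_3 + M_4)/6 = -57/28, c_3 = M_3/2 = -669/56, d_3 = (M_4 - M_3)/(6h_3) = 223/56. So s'(3) = -57/28.

-2.0357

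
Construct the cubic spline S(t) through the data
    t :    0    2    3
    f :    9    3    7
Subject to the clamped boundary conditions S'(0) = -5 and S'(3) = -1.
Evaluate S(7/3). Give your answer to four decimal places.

Put m_i = S'' at the i-th knot. Here h = (2, 1) and Δ = (-3, 4), so the interior equations h_(i-1)·m_(i-1) + 2(h_(i-1)+h_i)·m_i + h_i·m_(i+1) = 6(Δ_i − Δ_(i-1)) read
  2·m_0 + 6·m_1 + 1·m_2 = 6(Δ_1 - Δ_0) = 42
Clamped end conditions give two more equations: 2h_0·m_0 + h_0·m_1 = 6(Δ_0 - S'(0)) = 12 and h_1·m_1 + 2h_1·m_2 = 6(S'(3) - Δ_1) = -30.
Solving: m_0 = -8/3, m_1 = 34/3, m_2 = -62/3.
On [2, 3], S(t) = 3 + 11/3·(t - 2) + 17/3·(t - 2)² - 16/3·(t - 2)³.
With (t - 2) = 1/3: S(7/3) = 377/81.

4.6543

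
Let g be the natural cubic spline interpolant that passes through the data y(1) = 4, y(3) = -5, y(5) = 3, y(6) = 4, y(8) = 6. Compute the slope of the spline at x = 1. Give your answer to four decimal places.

Write M_i for g''(x_i). With h_i = 2, 2, 1, 2 and divided differences Δ_i = -9/2, 4, 1, 1, the continuity of g' gives the tridiagonal system
  2·M_0 + 8·M_1 + 2·M_2 = 6(Δ_1 - Δ_0) = 51
  2·M_1 + 6·M_2 + 1·M_3 = 6(Δ_2 - Δ_1) = -18
  1·M_2 + 6·M_3 + 2·M_4 = 6(Δ_3 - Δ_2) = 0
Natural end conditions: M_0 = M_4 = 0.
Hence M_0 = 0, M_1 = 2001/256, M_2 = -369/64, M_3 = 123/128, M_4 = 0.
On [1, 3], g'(x) = b_0 + 2c_0·(x - 1) + 3d_0·(x - 1)² with b_0 = Δ_0 - h_0(2M_0 + M_1)/6 = -1819/256, c_0 = M_0/2 = 0, d_0 = (M_1 - M_0)/(6h_0) = 667/1024. So g'(1) = -1819/256.

-7.1055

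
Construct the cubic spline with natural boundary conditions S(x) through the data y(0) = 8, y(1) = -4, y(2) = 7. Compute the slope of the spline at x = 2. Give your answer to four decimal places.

16.7500

Put M_i = S'' at the i-th knot. Here h = (1, 1) and Δ = (-12, 11), so the interior equations h_(i-1)·M_(i-1) + 2(h_(i-1)+h_i)·M_i + h_i·M_(i+1) = 6(Δ_i − Δ_(i-1)) read
  1·M_0 + 4·M_1 + 1·M_2 = 6(Δ_1 - Δ_0) = 138
Natural end conditions: M_0 = M_2 = 0.
Hence M_0 = 0, M_1 = 69/2, M_2 = 0.
On [1, 2], S'(x) = b_1 + 2c_1·(x - 1) + 3d_1·(x - 1)² with b_1 = Δ_1 - h_1(2M_1 + M_2)/6 = -1/2, c_1 = M_1/2 = 69/4, d_1 = (M_2 - M_1)/(6h_1) = -23/4. So S'(2) = 67/4.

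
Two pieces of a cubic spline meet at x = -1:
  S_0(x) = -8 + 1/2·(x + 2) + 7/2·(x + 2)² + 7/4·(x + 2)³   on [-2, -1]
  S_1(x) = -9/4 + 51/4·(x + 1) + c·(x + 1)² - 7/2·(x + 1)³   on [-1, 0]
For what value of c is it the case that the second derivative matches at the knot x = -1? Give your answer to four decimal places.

S_0''(x) = 7 + 21/2·(x + 2), so S_0''(-1) = 35/2. On the right, S_1''(-1) = 2c, so c = 35/4.

8.7500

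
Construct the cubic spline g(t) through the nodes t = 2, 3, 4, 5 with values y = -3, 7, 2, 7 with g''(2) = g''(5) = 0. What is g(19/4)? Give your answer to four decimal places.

4.8906

With M_i denoting the second derivative at x_i, h_i = 1, 1, 1, and Δ_i = (y_(i+1) − y_i)/h_i = 10, -5, 5:
  1·M_0 + 4·M_1 + 1·M_2 = 6(Δ_1 - Δ_0) = -90
  1·M_1 + 4·M_2 + 1·M_3 = 6(Δ_2 - Δ_1) = 60
Natural end conditions: M_0 = M_3 = 0.
Forward elimination and back-substitution give M_0 = 0, M_1 = -28, M_2 = 22, M_3 = 0.
On [4, 5], g(t) = 2 - 7/3·(t - 4) + 11·(t - 4)² - 11/3·(t - 4)³.
With (t - 4) = 3/4: g(19/4) = 313/64.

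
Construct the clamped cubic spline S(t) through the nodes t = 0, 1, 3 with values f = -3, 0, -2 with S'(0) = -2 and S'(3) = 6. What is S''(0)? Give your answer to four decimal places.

Let m_i = S''(x_i). Step sizes h_i = 1, 2; slopes of the chords Δ_i = (y_(i+1) - y_i)/h_i = 3, -1.
  1·m_0 + 6·m_1 + 2·m_2 = 6(Δ_1 - Δ_0) = -24
Clamped end conditions give two more equations: 2h_0·m_0 + h_0·m_1 = 6(Δ_0 - S'(0)) = 30 and h_1·m_1 + 2h_1·m_2 = 6(S'(3) - Δ_1) = 42.
Solving: m_0 = 65/3, m_1 = -40/3, m_2 = 103/6.

21.6667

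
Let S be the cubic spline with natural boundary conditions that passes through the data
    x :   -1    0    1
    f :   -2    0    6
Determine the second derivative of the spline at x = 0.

6

Let M_i = S''(x_i). Step sizes h_i = 1, 1; slopes of the chords Δ_i = (y_(i+1) - y_i)/h_i = 2, 6.
  1·M_0 + 4·M_1 + 1·M_2 = 6(Δ_1 - Δ_0) = 24
Natural end conditions: M_0 = M_2 = 0.
Solving the tridiagonal system: M_0 = 0, M_1 = 6, M_2 = 0.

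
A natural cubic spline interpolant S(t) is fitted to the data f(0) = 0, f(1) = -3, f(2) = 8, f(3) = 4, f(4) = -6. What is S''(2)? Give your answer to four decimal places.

-29.1429

Put m_i = S'' at the i-th knot. Here h = (1, 1, 1, 1) and Δ = (-3, 11, -4, -10), so the interior equations h_(i-1)·m_(i-1) + 2(h_(i-1)+h_i)·m_i + h_i·m_(i+1) = 6(Δ_i − Δ_(i-1)) read
  1·m_0 + 4·m_1 + 1·m_2 = 6(Δ_1 - Δ_0) = 84
  1·m_1 + 4·m_2 + 1·m_3 = 6(Δ_2 - Δ_1) = -90
  1·m_2 + 4·m_3 + 1·m_4 = 6(Δ_3 - Δ_2) = -36
Natural end conditions: m_0 = m_4 = 0.
Solving the tridiagonal system: m_0 = 0, m_1 = 198/7, m_2 = -204/7, m_3 = -12/7, m_4 = 0.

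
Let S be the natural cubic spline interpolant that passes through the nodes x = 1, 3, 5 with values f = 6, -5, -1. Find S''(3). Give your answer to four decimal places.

With M_i denoting the second derivative at x_i, h_i = 2, 2, and Δ_i = (y_(i+1) − y_i)/h_i = -11/2, 2:
  2·M_0 + 8·M_1 + 2·M_2 = 6(Δ_1 - Δ_0) = 45
Natural end conditions: M_0 = M_2 = 0.
Solving the tridiagonal system: M_0 = 0, M_1 = 45/8, M_2 = 0.

5.6250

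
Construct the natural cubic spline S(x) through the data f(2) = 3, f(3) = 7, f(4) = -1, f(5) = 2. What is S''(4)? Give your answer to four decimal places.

22.4000

Put σ_i = S'' at the i-th knot. Here h = (1, 1, 1) and Δ = (4, -8, 3), so the interior equations h_(i-1)·σ_(i-1) + 2(h_(i-1)+h_i)·σ_i + h_i·σ_(i+1) = 6(Δ_i − Δ_(i-1)) read
  1·σ_0 + 4·σ_1 + 1·σ_2 = 6(Δ_1 - Δ_0) = -72
  1·σ_1 + 4·σ_2 + 1·σ_3 = 6(Δ_2 - Δ_1) = 66
Natural end conditions: σ_0 = σ_3 = 0.
Hence σ_0 = 0, σ_1 = -118/5, σ_2 = 112/5, σ_3 = 0.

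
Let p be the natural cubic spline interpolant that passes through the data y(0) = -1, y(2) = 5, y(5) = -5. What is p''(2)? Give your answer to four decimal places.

-3.8000

Put σ_i = p'' at the i-th knot. Here h = (2, 3) and Δ = (3, -10/3), so the interior equations h_(i-1)·σ_(i-1) + 2(h_(i-1)+h_i)·σ_i + h_i·σ_(i+1) = 6(Δ_i − Δ_(i-1)) read
  2·σ_0 + 10·σ_1 + 3·σ_2 = 6(Δ_1 - Δ_0) = -38
Natural end conditions: σ_0 = σ_2 = 0.
Forward elimination and back-substitution give σ_0 = 0, σ_1 = -19/5, σ_2 = 0.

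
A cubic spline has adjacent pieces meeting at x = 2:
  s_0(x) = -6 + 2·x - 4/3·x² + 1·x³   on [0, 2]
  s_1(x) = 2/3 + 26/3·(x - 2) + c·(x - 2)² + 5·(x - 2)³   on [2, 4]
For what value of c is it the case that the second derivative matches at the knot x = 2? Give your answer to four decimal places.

s_0''(x) = -8/3 + 6·x, so s_0''(2) = 28/3. On the right, s_1''(2) = 2c, so c = 14/3.

4.6667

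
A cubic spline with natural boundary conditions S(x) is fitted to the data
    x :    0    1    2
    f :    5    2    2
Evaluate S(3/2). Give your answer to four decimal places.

1.7188

Put m_i = S'' at the i-th knot. Here h = (1, 1) and Δ = (-3, 0), so the interior equations h_(i-1)·m_(i-1) + 2(h_(i-1)+h_i)·m_i + h_i·m_(i+1) = 6(Δ_i − Δ_(i-1)) read
  1·m_0 + 4·m_1 + 1·m_2 = 6(Δ_1 - Δ_0) = 18
Natural end conditions: m_0 = m_2 = 0.
Hence m_0 = 0, m_1 = 9/2, m_2 = 0.
On [1, 2], S(x) = 2 - 3/2·(x - 1) + 9/4·(x - 1)² - 3/4·(x - 1)³.
With (x - 1) = 1/2: S(3/2) = 55/32.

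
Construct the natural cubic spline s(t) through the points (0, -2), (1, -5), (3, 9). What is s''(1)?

Let m_i = s''(x_i). Step sizes h_i = 1, 2; slopes of the chords Δ_i = (y_(i+1) - y_i)/h_i = -3, 7.
  1·m_0 + 6·m_1 + 2·m_2 = 6(Δ_1 - Δ_0) = 60
Natural end conditions: m_0 = m_2 = 0.
Solving: m_0 = 0, m_1 = 10, m_2 = 0.

10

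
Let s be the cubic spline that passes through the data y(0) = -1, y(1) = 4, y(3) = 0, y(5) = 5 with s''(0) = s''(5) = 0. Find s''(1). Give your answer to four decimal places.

Put σ_i = s'' at the i-th knot. Here h = (1, 2, 2) and Δ = (5, -2, 5/2), so the interior equations h_(i-1)·σ_(i-1) + 2(h_(i-1)+h_i)·σ_i + h_i·σ_(i+1) = 6(Δ_i − Δ_(i-1)) read
  1·σ_0 + 6·σ_1 + 2·σ_2 = 6(Δ_1 - Δ_0) = -42
  2·σ_1 + 8·σ_2 + 2·σ_3 = 6(Δ_2 - Δ_1) = 27
Natural end conditions: σ_0 = σ_3 = 0.
Forward elimination and back-substitution give σ_0 = 0, σ_1 = -195/22, σ_2 = 123/22, σ_3 = 0.

-8.8636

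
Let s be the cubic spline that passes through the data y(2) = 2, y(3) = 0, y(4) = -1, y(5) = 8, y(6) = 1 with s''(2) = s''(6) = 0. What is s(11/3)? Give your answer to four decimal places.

-1.9048

With m_i denoting the second derivative at x_i, h_i = 1, 1, 1, 1, and Δ_i = (y_(i+1) − y_i)/h_i = -2, -1, 9, -7:
  1·m_0 + 4·m_1 + 1·m_2 = 6(Δ_1 - Δ_0) = 6
  1·m_1 + 4·m_2 + 1·m_3 = 6(Δ_2 - Δ_1) = 60
  1·m_2 + 4·m_3 + 1·m_4 = 6(Δ_3 - Δ_2) = -96
Natural end conditions: m_0 = m_4 = 0.
Hence m_0 = 0, m_1 = -123/28, m_2 = 165/7, m_3 = -837/28, m_4 = 0.
On [3, 4], s(x) = 0 - 97/28·(x - 3) - 123/56·(x - 3)² + 261/56·(x - 3)³.
With (x - 3) = 2/3: s(11/3) = -40/21.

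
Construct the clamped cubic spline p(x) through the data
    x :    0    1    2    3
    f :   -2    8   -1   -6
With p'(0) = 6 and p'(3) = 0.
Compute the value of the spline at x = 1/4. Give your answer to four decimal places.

Let σ_i = p''(x_i). Step sizes h_i = 1, 1, 1; slopes of the chords Δ_i = (y_(i+1) - y_i)/h_i = 10, -9, -5.
  1·σ_0 + 4·σ_1 + 1·σ_2 = 6(Δ_1 - Δ_0) = -114
  1·σ_1 + 4·σ_2 + 1·σ_3 = 6(Δ_2 - Δ_1) = 24
Clamped end conditions give two more equations: 2h_0·σ_0 + h_0·σ_1 = 6(Δ_0 - p'(0)) = 24 and h_2·σ_2 + 2h_2·σ_3 = 6(p'(3) - Δ_2) = 30.
Forward elimination and back-substitution give σ_0 = 32, σ_1 = -40, σ_2 = 14, σ_3 = 8.
On [0, 1], p(x) = -2 + 6·x + 16·x² - 12·x³.
With x = 1/4: p(1/4) = 5/16.

0.3125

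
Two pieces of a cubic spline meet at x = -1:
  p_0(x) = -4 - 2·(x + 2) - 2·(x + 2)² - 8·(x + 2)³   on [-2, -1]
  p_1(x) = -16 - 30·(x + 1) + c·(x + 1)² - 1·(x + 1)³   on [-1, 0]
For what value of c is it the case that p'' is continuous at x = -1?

-26

p_0''(x) = -4 - 48·(x + 2), so p_0''(-1) = -52. On the right, p_1''(-1) = 2c, so c = -26.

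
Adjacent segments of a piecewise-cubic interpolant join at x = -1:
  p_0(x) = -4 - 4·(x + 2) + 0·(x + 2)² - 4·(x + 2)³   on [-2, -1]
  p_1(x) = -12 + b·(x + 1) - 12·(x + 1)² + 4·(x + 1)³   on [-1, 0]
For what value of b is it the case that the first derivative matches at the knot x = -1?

-16

p_0'(x) = -4 + 0·(x + 2) - 12·(x + 2)², so p_0'(-1) = -16. On the right, p_1'(-1) = b, so b = -16.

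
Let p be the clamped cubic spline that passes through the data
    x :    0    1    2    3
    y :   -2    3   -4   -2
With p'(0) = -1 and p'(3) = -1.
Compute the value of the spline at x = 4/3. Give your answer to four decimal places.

1.3778

With σ_i denoting the second derivative at x_i, h_i = 1, 1, 1, and Δ_i = (y_(i+1) − y_i)/h_i = 5, -7, 2:
  1·σ_0 + 4·σ_1 + 1·σ_2 = 6(Δ_1 - Δ_0) = -72
  1·σ_1 + 4·σ_2 + 1·σ_3 = 6(Δ_2 - Δ_1) = 54
Clamped end conditions give two more equations: 2h_0·σ_0 + h_0·σ_1 = 6(Δ_0 - p'(0)) = 36 and h_2·σ_2 + 2h_2·σ_3 = 6(p'(3) - Δ_2) = -18.
Solving the tridiagonal system: σ_0 = 174/5, σ_1 = -168/5, σ_2 = 138/5, σ_3 = -114/5.
On [1, 2], p(x) = 3 - 2/5·(x - 1) - 84/5·(x - 1)² + 51/5·(x - 1)³.
With (x - 1) = 1/3: p(4/3) = 62/45.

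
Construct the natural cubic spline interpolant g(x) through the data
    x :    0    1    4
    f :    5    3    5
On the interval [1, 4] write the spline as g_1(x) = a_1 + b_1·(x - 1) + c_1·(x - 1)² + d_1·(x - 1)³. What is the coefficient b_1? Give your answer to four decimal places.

-1.3333

Put σ_i = g'' at the i-th knot. Here h = (1, 3) and Δ = (-2, 2/3), so the interior equations h_(i-1)·σ_(i-1) + 2(h_(i-1)+h_i)·σ_i + h_i·σ_(i+1) = 6(Δ_i − Δ_(i-1)) read
  1·σ_0 + 8·σ_1 + 3·σ_2 = 6(Δ_1 - Δ_0) = 16
Natural end conditions: σ_0 = σ_2 = 0.
Solving: σ_0 = 0, σ_1 = 2, σ_2 = 0.
On [1, 4], with g_1(x) = a_1 + b_1·(x - 1) + c_1·(x - 1)² + d_1·(x - 1)³: c_1 = σ_1/2 = 1, d_1 = (σ_2 - σ_1)/(6h_1) = -1/9, b_1 = Δ_1 - h_1(2σ_1 + σ_2)/6 = -4/3.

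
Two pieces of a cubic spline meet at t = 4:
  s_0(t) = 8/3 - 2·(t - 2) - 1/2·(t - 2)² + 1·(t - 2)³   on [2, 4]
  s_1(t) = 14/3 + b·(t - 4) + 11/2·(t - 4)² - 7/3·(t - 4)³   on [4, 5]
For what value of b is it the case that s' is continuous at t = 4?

8

s_0'(t) = -2 - 1·(t - 2) + 3·(t - 2)², so s_0'(4) = 8. On the right, s_1'(4) = b, so b = 8.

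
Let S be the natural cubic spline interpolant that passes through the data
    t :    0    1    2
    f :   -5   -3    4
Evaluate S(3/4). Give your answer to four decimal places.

Write σ_i for S''(x_i). With h_i = 1, 1 and divided differences Δ_i = 2, 7, the continuity of S' gives the tridiagonal system
  1·σ_0 + 4·σ_1 + 1·σ_2 = 6(Δ_1 - Δ_0) = 30
Natural end conditions: σ_0 = σ_2 = 0.
Solving: σ_0 = 0, σ_1 = 15/2, σ_2 = 0.
On [0, 1], S(t) = -5 + 3/4·t + 0·t² + 5/4·t³.
With t = 3/4: S(3/4) = -1001/256.

-3.9102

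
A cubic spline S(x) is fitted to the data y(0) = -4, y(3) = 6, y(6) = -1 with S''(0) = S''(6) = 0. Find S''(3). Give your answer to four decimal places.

-2.8333

Write M_i for S''(x_i). With h_i = 3, 3 and divided differences Δ_i = 10/3, -7/3, the continuity of S' gives the tridiagonal system
  3·M_0 + 12·M_1 + 3·M_2 = 6(Δ_1 - Δ_0) = -34
Natural end conditions: M_0 = M_2 = 0.
Hence M_0 = 0, M_1 = -17/6, M_2 = 0.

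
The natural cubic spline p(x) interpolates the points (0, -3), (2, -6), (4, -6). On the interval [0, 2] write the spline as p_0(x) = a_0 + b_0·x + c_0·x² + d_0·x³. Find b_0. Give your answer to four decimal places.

Write M_i for p''(x_i). With h_i = 2, 2 and divided differences Δ_i = -3/2, 0, the continuity of p' gives the tridiagonal system
  2·M_0 + 8·M_1 + 2·M_2 = 6(Δ_1 - Δ_0) = 9
Natural end conditions: M_0 = M_2 = 0.
Hence M_0 = 0, M_1 = 9/8, M_2 = 0.
On [0, 2], with p_0(x) = a_0 + b_0·x + c_0·x² + d_0·x³: c_0 = M_0/2 = 0, d_0 = (M_1 - M_0)/(6h_0) = 3/32, b_0 = Δ_0 - h_0(2M_0 + M_1)/6 = -15/8.

-1.8750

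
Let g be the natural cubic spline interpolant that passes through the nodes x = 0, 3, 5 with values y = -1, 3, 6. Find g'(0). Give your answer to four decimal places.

1.2833

With M_i denoting the second derivative at x_i, h_i = 3, 2, and Δ_i = (y_(i+1) − y_i)/h_i = 4/3, 3/2:
  3·M_0 + 10·M_1 + 2·M_2 = 6(Δ_1 - Δ_0) = 1
Natural end conditions: M_0 = M_2 = 0.
Forward elimination and back-substitution give M_0 = 0, M_1 = 1/10, M_2 = 0.
On [0, 3], g'(x) = b_0 + 2c_0·x + 3d_0·x² with b_0 = Δ_0 - h_0(2M_0 + M_1)/6 = 77/60, c_0 = M_0/2 = 0, d_0 = (M_1 - M_0)/(6h_0) = 1/180. So g'(0) = 77/60.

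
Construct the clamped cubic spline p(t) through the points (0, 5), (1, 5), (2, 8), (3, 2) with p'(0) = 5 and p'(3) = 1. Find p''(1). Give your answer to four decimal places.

Write m_i for p''(x_i). With h_i = 1, 1, 1 and divided differences Δ_i = 0, 3, -6, the continuity of p' gives the tridiagonal system
  1·m_0 + 4·m_1 + 1·m_2 = 6(Δ_1 - Δ_0) = 18
  1·m_1 + 4·m_2 + 1·m_3 = 6(Δ_2 - Δ_1) = -54
Clamped end conditions give two more equations: 2h_0·m_0 + h_0·m_1 = 6(Δ_0 - p'(0)) = -30 and h_2·m_2 + 2h_2·m_3 = 6(p'(3) - Δ_2) = 42.
Forward elimination and back-substitution give m_0 = -352/15, m_1 = 254/15, m_2 = -394/15, m_3 = 512/15.

16.9333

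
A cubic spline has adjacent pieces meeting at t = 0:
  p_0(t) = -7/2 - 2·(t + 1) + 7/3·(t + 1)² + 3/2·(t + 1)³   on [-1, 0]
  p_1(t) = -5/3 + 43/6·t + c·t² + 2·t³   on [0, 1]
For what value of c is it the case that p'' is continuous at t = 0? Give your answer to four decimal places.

6.8333

p_0''(t) = 14/3 + 9·(t + 1), so p_0''(0) = 41/3. On the right, p_1''(0) = 2c, so c = 41/6.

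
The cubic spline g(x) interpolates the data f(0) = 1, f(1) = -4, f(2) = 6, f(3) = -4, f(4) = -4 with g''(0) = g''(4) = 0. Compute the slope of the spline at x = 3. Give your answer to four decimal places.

Write m_i for g''(x_i). With h_i = 1, 1, 1, 1 and divided differences Δ_i = -5, 10, -10, 0, the continuity of g' gives the tridiagonal system
  1·m_0 + 4·m_1 + 1·m_2 = 6(Δ_1 - Δ_0) = 90
  1·m_1 + 4·m_2 + 1·m_3 = 6(Δ_2 - Δ_1) = -120
  1·m_2 + 4·m_3 + 1·m_4 = 6(Δ_3 - Δ_2) = 60
Natural end conditions: m_0 = m_4 = 0.
Solving: m_0 = 0, m_1 = 135/4, m_2 = -45, m_3 = 105/4, m_4 = 0.
On [3, 4], g'(x) = b_3 + 2c_3·(x - 3) + 3d_3·(x - 3)² with b_3 = Δ_3 - h_3(2m_3 + m_4)/6 = -35/4, c_3 = m_3/2 = 105/8, d_3 = (m_4 - m_3)/(6h_3) = -35/8. So g'(3) = -35/4.

-8.7500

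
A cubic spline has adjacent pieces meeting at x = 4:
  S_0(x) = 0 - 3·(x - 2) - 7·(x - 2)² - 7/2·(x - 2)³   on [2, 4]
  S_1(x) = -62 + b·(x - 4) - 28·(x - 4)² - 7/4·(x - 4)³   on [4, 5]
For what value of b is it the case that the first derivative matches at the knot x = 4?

-73

S_0'(x) = -3 - 14·(x - 2) - 21/2·(x - 2)², so S_0'(4) = -73. On the right, S_1'(4) = b, so b = -73.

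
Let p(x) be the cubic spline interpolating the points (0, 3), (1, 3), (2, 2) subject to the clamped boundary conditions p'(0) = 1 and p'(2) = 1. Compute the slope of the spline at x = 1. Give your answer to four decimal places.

Write M_i for p''(x_i). With h_i = 1, 1 and divided differences Δ_i = 0, -1, the continuity of p' gives the tridiagonal system
  1·M_0 + 4·M_1 + 1·M_2 = 6(Δ_1 - Δ_0) = -6
Clamped end conditions give two more equations: 2h_0·M_0 + h_0·M_1 = 6(Δ_0 - p'(0)) = -6 and h_1·M_1 + 2h_1·M_2 = 6(p'(2) - Δ_1) = 12.
Solving the tridiagonal system: M_0 = -3/2, M_1 = -3, M_2 = 15/2.
On [1, 2], p'(x) = b_1 + 2c_1·(x - 1) + 3d_1·(x - 1)² with b_1 = Δ_1 - h_1(2M_1 + M_2)/6 = -5/4, c_1 = M_1/2 = -3/2, d_1 = (M_2 - M_1)/(6h_1) = 7/4. So p'(1) = -5/4.

-1.2500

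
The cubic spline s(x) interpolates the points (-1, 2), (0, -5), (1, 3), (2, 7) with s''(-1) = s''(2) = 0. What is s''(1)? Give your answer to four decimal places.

-12.4000

Put M_i = s'' at the i-th knot. Here h = (1, 1, 1) and Δ = (-7, 8, 4), so the interior equations h_(i-1)·M_(i-1) + 2(h_(i-1)+h_i)·M_i + h_i·M_(i+1) = 6(Δ_i − Δ_(i-1)) read
  1·M_0 + 4·M_1 + 1·M_2 = 6(Δ_1 - Δ_0) = 90
  1·M_1 + 4·M_2 + 1·M_3 = 6(Δ_2 - Δ_1) = -24
Natural end conditions: M_0 = M_3 = 0.
Hence M_0 = 0, M_1 = 128/5, M_2 = -62/5, M_3 = 0.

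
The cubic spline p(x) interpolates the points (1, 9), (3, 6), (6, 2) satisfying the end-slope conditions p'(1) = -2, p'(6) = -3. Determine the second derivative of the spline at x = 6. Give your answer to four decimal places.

-1.9667

Write M_i for p''(x_i). With h_i = 2, 3 and divided differences Δ_i = -3/2, -4/3, the continuity of p' gives the tridiagonal system
  2·M_0 + 10·M_1 + 3·M_2 = 6(Δ_1 - Δ_0) = 1
Clamped end conditions give two more equations: 2h_0·M_0 + h_0·M_1 = 6(Δ_0 - p'(1)) = 3 and h_1·M_1 + 2h_1·M_2 = 6(p'(6) - Δ_1) = -10.
Solving: M_0 = 9/20, M_1 = 3/5, M_2 = -59/30.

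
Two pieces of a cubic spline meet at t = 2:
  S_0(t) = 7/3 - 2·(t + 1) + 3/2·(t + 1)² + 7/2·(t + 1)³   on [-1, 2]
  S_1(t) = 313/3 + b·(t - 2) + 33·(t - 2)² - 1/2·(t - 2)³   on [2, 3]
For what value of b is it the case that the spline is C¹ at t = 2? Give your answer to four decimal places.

101.5000

S_0'(t) = -2 + 3·(t + 1) + 21/2·(t + 1)², so S_0'(2) = 203/2. On the right, S_1'(2) = b, so b = 203/2.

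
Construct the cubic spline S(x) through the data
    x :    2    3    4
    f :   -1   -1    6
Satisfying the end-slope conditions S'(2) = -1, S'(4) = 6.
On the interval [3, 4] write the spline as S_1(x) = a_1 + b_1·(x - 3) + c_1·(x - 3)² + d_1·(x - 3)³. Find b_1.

Let m_i = S''(x_i). Step sizes h_i = 1, 1; slopes of the chords Δ_i = (y_(i+1) - y_i)/h_i = 0, 7.
  1·m_0 + 4·m_1 + 1·m_2 = 6(Δ_1 - Δ_0) = 42
Clamped end conditions give two more equations: 2h_0·m_0 + h_0·m_1 = 6(Δ_0 - S'(2)) = 6 and h_1·m_1 + 2h_1·m_2 = 6(S'(4) - Δ_1) = -6.
Forward elimination and back-substitution give m_0 = -4, m_1 = 14, m_2 = -10.
On [3, 4], with S_1(x) = a_1 + b_1·(x - 3) + c_1·(x - 3)² + d_1·(x - 3)³: c_1 = m_1/2 = 7, d_1 = (m_2 - m_1)/(6h_1) = -4, b_1 = Δ_1 - h_1(2m_1 + m_2)/6 = 4.

4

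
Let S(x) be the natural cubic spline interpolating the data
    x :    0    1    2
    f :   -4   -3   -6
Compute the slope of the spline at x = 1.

Write m_i for S''(x_i). With h_i = 1, 1 and divided differences Δ_i = 1, -3, the continuity of S' gives the tridiagonal system
  1·m_0 + 4·m_1 + 1·m_2 = 6(Δ_1 - Δ_0) = -24
Natural end conditions: m_0 = m_2 = 0.
Solving the tridiagonal system: m_0 = 0, m_1 = -6, m_2 = 0.
On [1, 2], S'(x) = b_1 + 2c_1·(x - 1) + 3d_1·(x - 1)² with b_1 = Δ_1 - h_1(2m_1 + m_2)/6 = -1, c_1 = m_1/2 = -3, d_1 = (m_2 - m_1)/(6h_1) = 1. So S'(1) = -1.

-1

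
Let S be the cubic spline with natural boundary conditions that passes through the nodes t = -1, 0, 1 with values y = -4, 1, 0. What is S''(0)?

-9

Let m_i = S''(x_i). Step sizes h_i = 1, 1; slopes of the chords Δ_i = (y_(i+1) - y_i)/h_i = 5, -1.
  1·m_0 + 4·m_1 + 1·m_2 = 6(Δ_1 - Δ_0) = -36
Natural end conditions: m_0 = m_2 = 0.
Solving the tridiagonal system: m_0 = 0, m_1 = -9, m_2 = 0.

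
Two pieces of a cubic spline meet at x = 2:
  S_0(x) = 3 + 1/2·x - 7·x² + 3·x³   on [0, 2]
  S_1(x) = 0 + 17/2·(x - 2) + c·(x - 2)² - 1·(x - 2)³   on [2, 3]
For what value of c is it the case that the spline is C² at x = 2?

S_0''(x) = -14 + 18·x, so S_0''(2) = 22. On the right, S_1''(2) = 2c, so c = 11.

11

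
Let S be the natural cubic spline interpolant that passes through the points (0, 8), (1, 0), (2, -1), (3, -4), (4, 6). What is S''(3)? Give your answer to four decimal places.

22.5000

Let σ_i = S''(x_i). Step sizes h_i = 1, 1, 1, 1; slopes of the chords Δ_i = (y_(i+1) - y_i)/h_i = -8, -1, -3, 10.
  1·σ_0 + 4·σ_1 + 1·σ_2 = 6(Δ_1 - Δ_0) = 42
  1·σ_1 + 4·σ_2 + 1·σ_3 = 6(Δ_2 - Δ_1) = -12
  1·σ_2 + 4·σ_3 + 1·σ_4 = 6(Δ_3 - Δ_2) = 78
Natural end conditions: σ_0 = σ_4 = 0.
Solving the tridiagonal system: σ_0 = 0, σ_1 = 27/2, σ_2 = -12, σ_3 = 45/2, σ_4 = 0.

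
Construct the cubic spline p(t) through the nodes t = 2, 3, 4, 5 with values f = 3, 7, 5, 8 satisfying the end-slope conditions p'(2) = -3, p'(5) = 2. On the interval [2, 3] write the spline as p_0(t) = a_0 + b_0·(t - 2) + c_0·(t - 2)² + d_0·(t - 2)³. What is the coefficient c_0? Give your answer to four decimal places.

15.6667

Put M_i = p'' at the i-th knot. Here h = (1, 1, 1) and Δ = (4, -2, 3), so the interior equations h_(i-1)·M_(i-1) + 2(h_(i-1)+h_i)·M_i + h_i·M_(i+1) = 6(Δ_i − Δ_(i-1)) read
  1·M_0 + 4·M_1 + 1·M_2 = 6(Δ_1 - Δ_0) = -36
  1·M_1 + 4·M_2 + 1·M_3 = 6(Δ_2 - Δ_1) = 30
Clamped end conditions give two more equations: 2h_0·M_0 + h_0·M_1 = 6(Δ_0 - p'(2)) = 42 and h_2·M_2 + 2h_2·M_3 = 6(p'(5) - Δ_2) = -6.
Forward elimination and back-substitution give M_0 = 94/3, M_1 = -62/3, M_2 = 46/3, M_3 = -32/3.
On [2, 3], with p_0(t) = a_0 + b_0·(t - 2) + c_0·(t - 2)² + d_0·(t - 2)³: c_0 = M_0/2 = 47/3, d_0 = (M_1 - M_0)/(6h_0) = -26/3, b_0 = Δ_0 - h_0(2M_0 + M_1)/6 = -3.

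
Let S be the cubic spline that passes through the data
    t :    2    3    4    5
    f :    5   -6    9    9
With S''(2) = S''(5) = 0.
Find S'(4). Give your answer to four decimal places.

11.4667

Put M_i = S'' at the i-th knot. Here h = (1, 1, 1) and Δ = (-11, 15, 0), so the interior equations h_(i-1)·M_(i-1) + 2(h_(i-1)+h_i)·M_i + h_i·M_(i+1) = 6(Δ_i − Δ_(i-1)) read
  1·M_0 + 4·M_1 + 1·M_2 = 6(Δ_1 - Δ_0) = 156
  1·M_1 + 4·M_2 + 1·M_3 = 6(Δ_2 - Δ_1) = -90
Natural end conditions: M_0 = M_3 = 0.
Forward elimination and back-substitution give M_0 = 0, M_1 = 238/5, M_2 = -172/5, M_3 = 0.
On [4, 5], S'(t) = b_2 + 2c_2·(t - 4) + 3d_2·(t - 4)² with b_2 = Δ_2 - h_2(2M_2 + M_3)/6 = 172/15, c_2 = M_2/2 = -86/5, d_2 = (M_3 - M_2)/(6h_2) = 86/15. So S'(4) = 172/15.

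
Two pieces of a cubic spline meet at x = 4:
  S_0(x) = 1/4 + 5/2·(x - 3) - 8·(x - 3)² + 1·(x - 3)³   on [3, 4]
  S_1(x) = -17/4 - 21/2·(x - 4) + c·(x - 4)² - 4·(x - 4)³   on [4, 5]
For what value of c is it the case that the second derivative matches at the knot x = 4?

-5

S_0''(x) = -16 + 6·(x - 3), so S_0''(4) = -10. On the right, S_1''(4) = 2c, so c = -5.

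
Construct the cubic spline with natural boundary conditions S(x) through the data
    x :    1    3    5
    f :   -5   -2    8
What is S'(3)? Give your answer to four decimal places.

3.2500

Put M_i = S'' at the i-th knot. Here h = (2, 2) and Δ = (3/2, 5), so the interior equations h_(i-1)·M_(i-1) + 2(h_(i-1)+h_i)·M_i + h_i·M_(i+1) = 6(Δ_i − Δ_(i-1)) read
  2·M_0 + 8·M_1 + 2·M_2 = 6(Δ_1 - Δ_0) = 21
Natural end conditions: M_0 = M_2 = 0.
Forward elimination and back-substitution give M_0 = 0, M_1 = 21/8, M_2 = 0.
On [3, 5], S'(x) = b_1 + 2c_1·(x - 3) + 3d_1·(x - 3)² with b_1 = Δ_1 - h_1(2M_1 + M_2)/6 = 13/4, c_1 = M_1/2 = 21/16, d_1 = (M_2 - M_1)/(6h_1) = -7/32. So S'(3) = 13/4.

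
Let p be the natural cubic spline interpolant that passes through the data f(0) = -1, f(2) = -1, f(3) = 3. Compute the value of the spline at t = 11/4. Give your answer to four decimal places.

1.8438

Let m_i = p''(x_i). Step sizes h_i = 2, 1; slopes of the chords Δ_i = (y_(i+1) - y_i)/h_i = 0, 4.
  2·m_0 + 6·m_1 + 1·m_2 = 6(Δ_1 - Δ_0) = 24
Natural end conditions: m_0 = m_2 = 0.
Solving the tridiagonal system: m_0 = 0, m_1 = 4, m_2 = 0.
On [2, 3], p(t) = -1 + 8/3·(t - 2) + 2·(t - 2)² - 2/3·(t - 2)³.
With (t - 2) = 3/4: p(11/4) = 59/32.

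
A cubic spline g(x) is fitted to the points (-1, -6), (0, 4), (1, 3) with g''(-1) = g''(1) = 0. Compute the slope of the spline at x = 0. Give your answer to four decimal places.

4.5000

Write m_i for g''(x_i). With h_i = 1, 1 and divided differences Δ_i = 10, -1, the continuity of g' gives the tridiagonal system
  1·m_0 + 4·m_1 + 1·m_2 = 6(Δ_1 - Δ_0) = -66
Natural end conditions: m_0 = m_2 = 0.
Forward elimination and back-substitution give m_0 = 0, m_1 = -33/2, m_2 = 0.
On [0, 1], g'(x) = b_1 + 2c_1·x + 3d_1·x² with b_1 = Δ_1 - h_1(2m_1 + m_2)/6 = 9/2, c_1 = m_1/2 = -33/4, d_1 = (m_2 - m_1)/(6h_1) = 11/4. So g'(0) = 9/2.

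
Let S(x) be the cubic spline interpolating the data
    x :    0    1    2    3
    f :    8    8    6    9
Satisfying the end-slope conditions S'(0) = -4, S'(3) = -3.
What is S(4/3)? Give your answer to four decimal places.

7.2148

With M_i denoting the second derivative at x_i, h_i = 1, 1, 1, and Δ_i = (y_(i+1) − y_i)/h_i = 0, -2, 3:
  1·M_0 + 4·M_1 + 1·M_2 = 6(Δ_1 - Δ_0) = -12
  1·M_1 + 4·M_2 + 1·M_3 = 6(Δ_2 - Δ_1) = 30
Clamped end conditions give two more equations: 2h_0·M_0 + h_0·M_1 = 6(Δ_0 - S'(0)) = 24 and h_2·M_2 + 2h_2·M_3 = 6(S'(3) - Δ_2) = -36.
Solving the tridiagonal system: M_0 = 268/15, M_1 = -176/15, M_2 = 256/15, M_3 = -398/15.
On [1, 2], S(x) = 8 - 14/15·(x - 1) - 88/15·(x - 1)² + 24/5·(x - 1)³.
With (x - 1) = 1/3: S(4/3) = 974/135.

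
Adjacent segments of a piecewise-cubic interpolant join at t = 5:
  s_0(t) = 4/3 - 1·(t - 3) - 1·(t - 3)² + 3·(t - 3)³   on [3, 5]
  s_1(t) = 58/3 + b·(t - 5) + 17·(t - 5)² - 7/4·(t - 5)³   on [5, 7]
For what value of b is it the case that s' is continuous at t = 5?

31

s_0'(t) = -1 - 2·(t - 3) + 9·(t - 3)², so s_0'(5) = 31. On the right, s_1'(5) = b, so b = 31.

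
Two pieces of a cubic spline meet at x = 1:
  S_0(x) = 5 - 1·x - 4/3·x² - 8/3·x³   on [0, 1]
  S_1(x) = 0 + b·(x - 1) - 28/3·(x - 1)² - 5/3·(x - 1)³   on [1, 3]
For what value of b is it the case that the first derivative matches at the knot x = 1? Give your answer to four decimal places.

-11.6667

S_0'(x) = -1 - 8/3·x - 8·x², so S_0'(1) = -35/3. On the right, S_1'(1) = b, so b = -35/3.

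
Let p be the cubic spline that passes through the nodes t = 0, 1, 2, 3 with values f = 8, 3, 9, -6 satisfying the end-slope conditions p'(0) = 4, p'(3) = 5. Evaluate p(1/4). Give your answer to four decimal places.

7.6938

Let M_i = p''(x_i). Step sizes h_i = 1, 1, 1; slopes of the chords Δ_i = (y_(i+1) - y_i)/h_i = -5, 6, -15.
  1·M_0 + 4·M_1 + 1·M_2 = 6(Δ_1 - Δ_0) = 66
  1·M_1 + 4·M_2 + 1·M_3 = 6(Δ_2 - Δ_1) = -126
Clamped end conditions give two more equations: 2h_0·M_0 + h_0·M_1 = 6(Δ_0 - p'(0)) = -54 and h_2·M_2 + 2h_2·M_3 = 6(p'(3) - Δ_2) = 120.
Solving the tridiagonal system: M_0 = -746/15, M_1 = 682/15, M_2 = -992/15, M_3 = 1396/15.
On [0, 1], p(t) = 8 + 4·t - 373/15·t² + 238/15·t³.
With t = 1/4: p(1/4) = 1231/160.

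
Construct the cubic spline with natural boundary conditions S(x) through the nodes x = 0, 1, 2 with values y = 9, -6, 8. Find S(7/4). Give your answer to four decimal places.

Write σ_i for S''(x_i). With h_i = 1, 1 and divided differences Δ_i = -15, 14, the continuity of S' gives the tridiagonal system
  1·σ_0 + 4·σ_1 + 1·σ_2 = 6(Δ_1 - Δ_0) = 174
Natural end conditions: σ_0 = σ_2 = 0.
Solving the tridiagonal system: σ_0 = 0, σ_1 = 87/2, σ_2 = 0.
On [1, 2], S(x) = -6 - 1/2·(x - 1) + 87/4·(x - 1)² - 29/4·(x - 1)³.
With (x - 1) = 3/4: S(7/4) = 717/256.

2.8008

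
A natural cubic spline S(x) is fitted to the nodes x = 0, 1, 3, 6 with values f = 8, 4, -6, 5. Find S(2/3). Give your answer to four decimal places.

5.5141

With M_i denoting the second derivative at x_i, h_i = 1, 2, 3, and Δ_i = (y_(i+1) − y_i)/h_i = -4, -5, 11/3:
  1·M_0 + 6·M_1 + 2·M_2 = 6(Δ_1 - Δ_0) = -6
  2·M_1 + 10·M_2 + 3·M_3 = 6(Δ_2 - Δ_1) = 52
Natural end conditions: M_0 = M_3 = 0.
Solving the tridiagonal system: M_0 = 0, M_1 = -41/14, M_2 = 81/14, M_3 = 0.
On [0, 1], S(x) = 8 - 295/84·x + 0·x² - 41/84·x³.
With x = 2/3: S(2/3) = 6253/1134.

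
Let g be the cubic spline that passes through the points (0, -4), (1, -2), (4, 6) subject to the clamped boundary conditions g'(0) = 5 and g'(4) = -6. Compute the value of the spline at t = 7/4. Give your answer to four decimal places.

Write M_i for g''(x_i). With h_i = 1, 3 and divided differences Δ_i = 2, 8/3, the continuity of g' gives the tridiagonal system
  1·M_0 + 8·M_1 + 3·M_2 = 6(Δ_1 - Δ_0) = 4
Clamped end conditions give two more equations: 2h_0·M_0 + h_0·M_1 = 6(Δ_0 - g'(0)) = -18 and h_1·M_1 + 2h_1·M_2 = 6(g'(4) - Δ_1) = -52.
Forward elimination and back-substitution give M_0 = -49/4, M_1 = 13/2, M_2 = -143/12.
On [1, 4], g(t) = -2 + 17/8·(t - 1) + 13/4·(t - 1)² - 221/216·(t - 1)³.
With (t - 1) = 3/4: g(7/4) = 507/512.

0.9902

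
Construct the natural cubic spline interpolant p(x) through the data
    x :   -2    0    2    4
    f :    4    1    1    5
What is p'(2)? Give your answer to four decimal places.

Put M_i = p'' at the i-th knot. Here h = (2, 2, 2) and Δ = (-3/2, 0, 2), so the interior equations h_(i-1)·M_(i-1) + 2(h_(i-1)+h_i)·M_i + h_i·M_(i+1) = 6(Δ_i − Δ_(i-1)) read
  2·M_0 + 8·M_1 + 2·M_2 = 6(Δ_1 - Δ_0) = 9
  2·M_1 + 8·M_2 + 2·M_3 = 6(Δ_2 - Δ_1) = 12
Natural end conditions: M_0 = M_3 = 0.
Forward elimination and back-substitution give M_0 = 0, M_1 = 4/5, M_2 = 13/10, M_3 = 0.
On [2, 4], p'(x) = b_2 + 2c_2·(x - 2) + 3d_2·(x - 2)² with b_2 = Δ_2 - h_2(2M_2 + M_3)/6 = 17/15, c_2 = M_2/2 = 13/20, d_2 = (M_3 - M_2)/(6h_2) = -13/120. So p'(2) = 17/15.

1.1333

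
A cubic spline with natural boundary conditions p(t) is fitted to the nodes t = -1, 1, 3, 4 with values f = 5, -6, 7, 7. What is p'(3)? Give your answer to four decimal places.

Put M_i = p'' at the i-th knot. Here h = (2, 2, 1) and Δ = (-11/2, 13/2, 0), so the interior equations h_(i-1)·M_(i-1) + 2(h_(i-1)+h_i)·M_i + h_i·M_(i+1) = 6(Δ_i − Δ_(i-1)) read
  2·M_0 + 8·M_1 + 2·M_2 = 6(Δ_1 - Δ_0) = 72
  2·M_1 + 6·M_2 + 1·M_3 = 6(Δ_2 - Δ_1) = -39
Natural end conditions: M_0 = M_3 = 0.
Hence M_0 = 0, M_1 = 255/22, M_2 = -114/11, M_3 = 0.
On [3, 4], p'(t) = b_2 + 2c_2·(t - 3) + 3d_2·(t - 3)² with b_2 = Δ_2 - h_2(2M_2 + M_3)/6 = 38/11, c_2 = M_2/2 = -57/11, d_2 = (M_3 - M_2)/(6h_2) = 19/11. So p'(3) = 38/11.

3.4545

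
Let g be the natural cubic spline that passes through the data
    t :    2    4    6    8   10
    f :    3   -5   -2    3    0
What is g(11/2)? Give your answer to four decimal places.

Put M_i = g'' at the i-th knot. Here h = (2, 2, 2, 2) and Δ = (-4, 3/2, 5/2, -3/2), so the interior equations h_(i-1)·M_(i-1) + 2(h_(i-1)+h_i)·M_i + h_i·M_(i+1) = 6(Δ_i − Δ_(i-1)) read
  2·M_0 + 8·M_1 + 2·M_2 = 6(Δ_1 - Δ_0) = 33
  2·M_1 + 8·M_2 + 2·M_3 = 6(Δ_2 - Δ_1) = 6
  2·M_2 + 8·M_3 + 2·M_4 = 6(Δ_3 - Δ_2) = -24
Natural end conditions: M_0 = M_4 = 0.
Forward elimination and back-substitution give M_0 = 0, M_1 = 447/112, M_2 = 15/28, M_3 = -351/112, M_4 = 0.
On [4, 6], g(t) = -5 - 75/56·(t - 4) + 447/224·(t - 4)² - 129/448·(t - 4)³.
With (t - 4) = 3/2: g(11/2) = -12511/3584.

-3.4908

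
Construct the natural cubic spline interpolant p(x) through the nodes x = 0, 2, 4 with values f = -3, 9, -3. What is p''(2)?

-9

With σ_i denoting the second derivative at x_i, h_i = 2, 2, and Δ_i = (y_(i+1) − y_i)/h_i = 6, -6:
  2·σ_0 + 8·σ_1 + 2·σ_2 = 6(Δ_1 - Δ_0) = -72
Natural end conditions: σ_0 = σ_2 = 0.
Hence σ_0 = 0, σ_1 = -9, σ_2 = 0.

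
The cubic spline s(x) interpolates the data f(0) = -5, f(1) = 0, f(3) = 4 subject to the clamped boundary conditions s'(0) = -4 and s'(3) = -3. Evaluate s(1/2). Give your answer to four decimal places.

Write m_i for s''(x_i). With h_i = 1, 2 and divided differences Δ_i = 5, 2, the continuity of s' gives the tridiagonal system
  1·m_0 + 6·m_1 + 2·m_2 = 6(Δ_1 - Δ_0) = -18
Clamped end conditions give two more equations: 2h_0·m_0 + h_0·m_1 = 6(Δ_0 - s'(0)) = 54 and h_1·m_1 + 2h_1·m_2 = 6(s'(3) - Δ_1) = -30.
Solving: m_0 = 91/3, m_1 = -20/3, m_2 = -25/6.
On [0, 1], s(x) = -5 - 4·x + 91/6·x² - 37/6·x³.
With x = 1/2: s(1/2) = -191/48.

-3.9792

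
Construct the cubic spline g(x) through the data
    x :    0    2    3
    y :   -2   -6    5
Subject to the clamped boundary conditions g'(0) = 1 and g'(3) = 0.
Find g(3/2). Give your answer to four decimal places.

Put m_i = g'' at the i-th knot. Here h = (2, 1) and Δ = (-2, 11), so the interior equations h_(i-1)·m_(i-1) + 2(h_(i-1)+h_i)·m_i + h_i·m_(i+1) = 6(Δ_i − Δ_(i-1)) read
  2·m_0 + 6·m_1 + 1·m_2 = 6(Δ_1 - Δ_0) = 78
Clamped end conditions give two more equations: 2h_0·m_0 + h_0·m_1 = 6(Δ_0 - g'(0)) = -18 and h_1·m_1 + 2h_1·m_2 = 6(g'(3) - Δ_1) = -66.
Forward elimination and back-substitution give m_0 = -107/6, m_1 = 80/3, m_2 = -139/3.
On [0, 2], g(x) = -2 + 1·x - 107/12·x² + 89/24·x³.
With x = 3/2: g(3/2) = -515/64.

-8.0469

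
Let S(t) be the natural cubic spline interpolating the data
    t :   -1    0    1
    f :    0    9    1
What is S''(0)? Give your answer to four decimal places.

Let m_i = S''(x_i). Step sizes h_i = 1, 1; slopes of the chords Δ_i = (y_(i+1) - y_i)/h_i = 9, -8.
  1·m_0 + 4·m_1 + 1·m_2 = 6(Δ_1 - Δ_0) = -102
Natural end conditions: m_0 = m_2 = 0.
Solving the tridiagonal system: m_0 = 0, m_1 = -51/2, m_2 = 0.

-25.5000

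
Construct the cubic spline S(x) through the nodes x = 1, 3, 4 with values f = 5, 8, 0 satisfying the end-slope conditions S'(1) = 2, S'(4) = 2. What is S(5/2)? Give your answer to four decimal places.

Write M_i for S''(x_i). With h_i = 2, 1 and divided differences Δ_i = 3/2, -8, the continuity of S' gives the tridiagonal system
  2·M_0 + 6·M_1 + 1·M_2 = 6(Δ_1 - Δ_0) = -57
Clamped end conditions give two more equations: 2h_0·M_0 + h_0·M_1 = 6(Δ_0 - S'(1)) = -3 and h_1·M_1 + 2h_1·M_2 = 6(S'(4) - Δ_1) = 60.
Solving the tridiagonal system: M_0 = 35/4, M_1 = -19, M_2 = 79/2.
On [1, 3], S(x) = 5 + 2·(x - 1) + 35/8·(x - 1)² - 37/16·(x - 1)³.
With (x - 1) = 3/2: S(5/2) = 1285/128.

10.0391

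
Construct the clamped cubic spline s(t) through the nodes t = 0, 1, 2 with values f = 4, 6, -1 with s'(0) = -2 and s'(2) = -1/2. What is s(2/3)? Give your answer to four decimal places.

Let M_i = s''(x_i). Step sizes h_i = 1, 1; slopes of the chords Δ_i = (y_(i+1) - y_i)/h_i = 2, -7.
  1·M_0 + 4·M_1 + 1·M_2 = 6(Δ_1 - Δ_0) = -54
Clamped end conditions give two more equations: 2h_0·M_0 + h_0·M_1 = 6(Δ_0 - s'(0)) = 24 and h_1·M_1 + 2h_1·M_2 = 6(s'(2) - Δ_1) = 39.
Hence M_0 = 105/4, M_1 = -57/2, M_2 = 135/4.
On [0, 1], s(t) = 4 - 2·t + 105/8·t² - 73/8·t³.
With t = 2/3: s(2/3) = 313/54.

5.7963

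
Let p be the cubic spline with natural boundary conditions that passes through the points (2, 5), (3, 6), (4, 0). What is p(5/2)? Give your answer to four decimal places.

6.1563

Put M_i = p'' at the i-th knot. Here h = (1, 1) and Δ = (1, -6), so the interior equations h_(i-1)·M_(i-1) + 2(h_(i-1)+h_i)·M_i + h_i·M_(i+1) = 6(Δ_i − Δ_(i-1)) read
  1·M_0 + 4·M_1 + 1·M_2 = 6(Δ_1 - Δ_0) = -42
Natural end conditions: M_0 = M_2 = 0.
Solving: M_0 = 0, M_1 = -21/2, M_2 = 0.
On [2, 3], p(x) = 5 + 11/4·(x - 2) + 0·(x - 2)² - 7/4·(x - 2)³.
With (x - 2) = 1/2: p(5/2) = 197/32.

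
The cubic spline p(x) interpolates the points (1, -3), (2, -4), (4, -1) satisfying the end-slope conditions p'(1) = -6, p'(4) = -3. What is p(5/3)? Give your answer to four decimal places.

Let M_i = p''(x_i). Step sizes h_i = 1, 2; slopes of the chords Δ_i = (y_(i+1) - y_i)/h_i = -1, 3/2.
  1·M_0 + 6·M_1 + 2·M_2 = 6(Δ_1 - Δ_0) = 15
Clamped end conditions give two more equations: 2h_0·M_0 + h_0·M_1 = 6(Δ_0 - p'(1)) = 30 and h_1·M_1 + 2h_1·M_2 = 6(p'(4) - Δ_1) = -27.
Solving: M_0 = 27/2, M_1 = 3, M_2 = -33/4.
On [1, 2], p(x) = -3 - 6·(x - 1) + 27/4·(x - 1)² - 7/4·(x - 1)³.
With (x - 1) = 2/3: p(5/3) = -122/27.

-4.5185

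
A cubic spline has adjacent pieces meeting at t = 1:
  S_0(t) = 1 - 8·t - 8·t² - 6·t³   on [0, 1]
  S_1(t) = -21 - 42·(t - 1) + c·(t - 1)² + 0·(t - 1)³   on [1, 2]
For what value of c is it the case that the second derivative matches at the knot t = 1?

S_0''(t) = -16 - 36·t, so S_0''(1) = -52. On the right, S_1''(1) = 2c, so c = -26.

-26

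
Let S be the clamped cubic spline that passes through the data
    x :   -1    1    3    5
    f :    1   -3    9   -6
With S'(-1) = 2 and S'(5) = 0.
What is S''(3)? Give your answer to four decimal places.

With σ_i denoting the second derivative at x_i, h_i = 2, 2, 2, and Δ_i = (y_(i+1) − y_i)/h_i = -2, 6, -15/2:
  2·σ_0 + 8·σ_1 + 2·σ_2 = 6(Δ_1 - Δ_0) = 48
  2·σ_1 + 8·σ_2 + 2·σ_3 = 6(Δ_2 - Δ_1) = -81
Clamped end conditions give two more equations: 2h_0·σ_0 + h_0·σ_1 = 6(Δ_0 - S'(-1)) = -24 and h_2·σ_2 + 2h_2·σ_3 = 6(S'(5) - Δ_2) = 45.
Solving the tridiagonal system: σ_0 = -389/30, σ_1 = 209/15, σ_2 = -563/30, σ_3 = 619/30.

-18.7667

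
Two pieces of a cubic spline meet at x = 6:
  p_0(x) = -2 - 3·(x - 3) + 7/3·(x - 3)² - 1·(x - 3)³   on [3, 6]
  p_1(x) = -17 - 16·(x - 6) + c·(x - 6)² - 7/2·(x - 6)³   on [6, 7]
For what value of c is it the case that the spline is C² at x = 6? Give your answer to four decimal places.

p_0''(x) = 14/3 - 6·(x - 3), so p_0''(6) = -40/3. On the right, p_1''(6) = 2c, so c = -20/3.

-6.6667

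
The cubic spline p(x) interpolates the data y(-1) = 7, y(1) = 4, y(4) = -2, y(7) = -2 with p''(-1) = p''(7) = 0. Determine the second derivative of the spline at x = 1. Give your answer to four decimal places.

Put M_i = p'' at the i-th knot. Here h = (2, 3, 3) and Δ = (-3/2, -2, 0), so the interior equations h_(i-1)·M_(i-1) + 2(h_(i-1)+h_i)·M_i + h_i·M_(i+1) = 6(Δ_i − Δ_(i-1)) read
  2·M_0 + 10·M_1 + 3·M_2 = 6(Δ_1 - Δ_0) = -3
  3·M_1 + 12·M_2 + 3·M_3 = 6(Δ_2 - Δ_1) = 12
Natural end conditions: M_0 = M_3 = 0.
Solving: M_0 = 0, M_1 = -24/37, M_2 = 43/37, M_3 = 0.

-0.6486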